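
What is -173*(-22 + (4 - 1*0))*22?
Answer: 68508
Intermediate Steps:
-173*(-22 + (4 - 1*0))*22 = -173*(-22 + (4 + 0))*22 = -173*(-22 + 4)*22 = -(-3114)*22 = -173*(-396) = 68508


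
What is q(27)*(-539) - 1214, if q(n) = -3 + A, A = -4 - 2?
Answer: 3637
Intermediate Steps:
A = -6
q(n) = -9 (q(n) = -3 - 6 = -9)
q(27)*(-539) - 1214 = -9*(-539) - 1214 = 4851 - 1214 = 3637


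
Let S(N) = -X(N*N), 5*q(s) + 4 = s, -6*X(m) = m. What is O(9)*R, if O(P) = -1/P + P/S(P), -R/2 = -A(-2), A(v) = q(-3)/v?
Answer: 7/9 ≈ 0.77778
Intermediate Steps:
X(m) = -m/6
q(s) = -⅘ + s/5
A(v) = -7/(5*v) (A(v) = (-⅘ + (⅕)*(-3))/v = (-⅘ - ⅗)/v = -7/(5*v))
S(N) = N²/6 (S(N) = -(-1)*N*N/6 = -(-1)*N²/6 = N²/6)
R = 7/5 (R = -(-2)*(-7/5/(-2)) = -(-2)*(-7/5*(-½)) = -(-2)*7/10 = -2*(-7/10) = 7/5 ≈ 1.4000)
O(P) = 5/P (O(P) = -1/P + P/((P²/6)) = -1/P + P*(6/P²) = -1/P + 6/P = 5/P)
O(9)*R = (5/9)*(7/5) = 7/9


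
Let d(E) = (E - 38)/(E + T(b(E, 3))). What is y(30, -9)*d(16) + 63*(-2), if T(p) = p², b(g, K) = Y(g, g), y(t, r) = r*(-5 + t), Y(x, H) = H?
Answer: -14661/136 ≈ -107.80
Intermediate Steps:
b(g, K) = g
d(E) = (-38 + E)/(E + E²) (d(E) = (E - 38)/(E + E²) = (-38 + E)/(E + E²))
y(30, -9)*d(16) + 63*(-2) = (-9*(-5 + 30))*((-38 + 16)/(16*(1 + 16))) + 63*(-2) = (-9*25)*((1/16)*(-22)/17) - 126 = -225*(-22)/(16*17) - 126 = -225*(-11/136) - 126 = 2475/136 - 126 = -14661/136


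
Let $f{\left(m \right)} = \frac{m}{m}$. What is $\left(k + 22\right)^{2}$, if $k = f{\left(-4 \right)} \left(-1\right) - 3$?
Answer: $324$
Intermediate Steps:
$f{\left(m \right)} = 1$
$k = -4$ ($k = 1 \left(-1\right) - 3 = -1 - 3 = -4$)
$\left(k + 22\right)^{2} = \left(-4 + 22\right)^{2} = 18^{2} = 324$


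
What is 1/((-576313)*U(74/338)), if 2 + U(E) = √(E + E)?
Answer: 169/173470213 + 13*√74/346940426 ≈ 1.2966e-6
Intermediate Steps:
U(E) = -2 + √2*√E (U(E) = -2 + √(E + E) = -2 + √(2*E) = -2 + √2*√E)
1/((-576313)*U(74/338)) = 1/((-576313)*(-2 + √2*√(74/338))) = -1/(576313*(-2 + √2*√(74*(1/338)))) = -1/(576313*(-2 + √2*√(37/169))) = -1/(576313*(-2 + √2*(√37/13))) = -1/(576313*(-2 + √74/13))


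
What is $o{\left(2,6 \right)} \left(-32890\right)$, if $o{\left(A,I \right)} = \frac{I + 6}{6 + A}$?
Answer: $-49335$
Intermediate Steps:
$o{\left(A,I \right)} = \frac{6 + I}{6 + A}$
$o{\left(2,6 \right)} \left(-32890\right) = \frac{6 + 6}{6 + 2} \left(-32890\right) = \frac{1}{8} \cdot 12 \left(-32890\right) = \frac{3}{2} \left(-32890\right) = -49335$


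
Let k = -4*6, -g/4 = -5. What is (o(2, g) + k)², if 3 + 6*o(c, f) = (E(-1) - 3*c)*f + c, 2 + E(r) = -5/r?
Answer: 42025/36 ≈ 1167.4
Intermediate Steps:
g = 20 (g = -4*(-5) = 20)
E(r) = -2 - 5/r
k = -24
o(c, f) = -½ + c/6 + f*(3 - 3*c)/6 (o(c, f) = -½ + (((-2 - 5/(-1)) - 3*c)*f + c)/6 = -½ + (((-2 - 5*(-1)) - 3*c)*f + c)/6 = -½ + (((-2 + 5) - 3*c)*f + c)/6 = -½ + ((3 - 3*c)*f + c)/6 = -½ + (f*(3 - 3*c) + c)/6 = -½ + (c + f*(3 - 3*c))/6 = -½ + (c/6 + f*(3 - 3*c)/6) = -½ + c/6 + f*(3 - 3*c)/6)
(o(2, g) + k)² = ((-½ + (½)*20 + (⅙)*2 - ½*2*20) - 24)² = ((-½ + 10 + ⅓ - 20) - 24)² = (-61/6 - 24)² = (-205/6)² = 42025/36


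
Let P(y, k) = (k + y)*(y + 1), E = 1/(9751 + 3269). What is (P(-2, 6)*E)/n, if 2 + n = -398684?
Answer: 1/1297722930 ≈ 7.7058e-10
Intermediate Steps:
n = -398686 (n = -2 - 398684 = -398686)
E = 1/13020 ≈ 7.6805e-5
P(y, k) = (1 + y)*(k + y) (P(y, k) = (k + y)*(1 + y) = (1 + y)*(k + y))
(P(-2, 6)*E)/n = ((6 - 2 + (-2)² + 6*(-2))*(1/13020))/(-398686) = ((6 - 2 + 4 - 12)*(1/13020))*(-1/398686) = -4*1/13020*(-1/398686) = -1/3255*(-1/398686) = 1/1297722930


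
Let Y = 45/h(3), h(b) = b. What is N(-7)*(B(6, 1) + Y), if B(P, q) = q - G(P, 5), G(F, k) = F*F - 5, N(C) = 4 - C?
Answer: -165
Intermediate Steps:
Y = 15 (Y = 45/3 = 45*(1/3) = 15)
G(F, k) = -5 + F**2 (G(F, k) = F**2 - 5 = -5 + F**2)
B(P, q) = 5 + q - P**2 (B(P, q) = q - (-5 + P**2) = q + (5 - P**2) = 5 + q - P**2)
N(-7)*(B(6, 1) + Y) = (4 - 1*(-7))*((5 + 1 - 1*6**2) + 15) = (4 + 7)*((5 + 1 - 1*36) + 15) = 11*((5 + 1 - 36) + 15) = 11*(-30 + 15) = 11*(-15) = -165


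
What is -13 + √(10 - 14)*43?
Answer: -13 + 86*I ≈ -13.0 + 86.0*I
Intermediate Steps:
-13 + √(10 - 14)*43 = -13 + √(-4)*43 = -13 + (2*I)*43 = -13 + 86*I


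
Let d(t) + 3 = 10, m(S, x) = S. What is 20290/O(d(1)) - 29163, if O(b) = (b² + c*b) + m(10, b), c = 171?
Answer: -18304219/628 ≈ -29147.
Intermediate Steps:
d(t) = 7 (d(t) = -3 + 10 = 7)
O(b) = 10 + b² + 171*b (O(b) = (b² + 171*b) + 10 = 10 + b² + 171*b)
20290/O(d(1)) - 29163 = 20290/(10 + 7² + 171*7) - 29163 = 20290/(10 + 49 + 1197) - 29163 = 20290/1256 - 29163 = 20290*(1/1256) - 29163 = 10145/628 - 29163 = -18304219/628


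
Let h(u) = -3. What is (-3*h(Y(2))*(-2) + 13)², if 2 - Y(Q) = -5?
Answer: 25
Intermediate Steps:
Y(Q) = 7 (Y(Q) = 2 - 1*(-5) = 2 + 5 = 7)
(-3*h(Y(2))*(-2) + 13)² = (-3*(-3)*(-2) + 13)² = (9*(-2) + 13)² = (-18 + 13)² = (-5)² = 25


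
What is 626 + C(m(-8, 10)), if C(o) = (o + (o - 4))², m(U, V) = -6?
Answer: 882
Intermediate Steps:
C(o) = (-4 + 2*o)² (C(o) = (o + (-4 + o))² = (-4 + 2*o)²)
626 + C(m(-8, 10)) = 626 + 4*(-2 - 6)² = 626 + 4*(-8)² = 626 + 4*64 = 626 + 256 = 882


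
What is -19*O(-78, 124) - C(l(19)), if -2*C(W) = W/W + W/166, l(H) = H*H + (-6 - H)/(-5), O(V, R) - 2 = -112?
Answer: 173603/83 ≈ 2091.6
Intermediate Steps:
O(V, R) = -110 (O(V, R) = 2 - 112 = -110)
l(H) = 6/5 + H² + H/5 (l(H) = H² + (-6 - H)*(-⅕) = H² + (6/5 + H/5) = 6/5 + H² + H/5)
C(W) = -½ - W/332 (C(W) = -(W/W + W/166)/2 = -(1 + W*(1/166))/2 = -(1 + W/166)/2 = -½ - W/332)
-19*O(-78, 124) - C(l(19)) = -19*(-110) - (-½ - (6/5 + 19² + (⅕)*19)/332) = 2090 - (-½ - (6/5 + 361 + 19/5)/332) = 2090 - (-½ - 1/332*366) = 2090 - (-½ - 183/166) = 2090 - 1*(-133/83) = 2090 + 133/83 = 173603/83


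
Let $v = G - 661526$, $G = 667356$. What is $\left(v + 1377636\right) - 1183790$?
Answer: $199676$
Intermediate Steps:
$v = 5830$ ($v = 667356 - 661526 = 5830$)
$\left(v + 1377636\right) - 1183790 = \left(5830 + 1377636\right) - 1183790 = 1383466 - 1183790 = 199676$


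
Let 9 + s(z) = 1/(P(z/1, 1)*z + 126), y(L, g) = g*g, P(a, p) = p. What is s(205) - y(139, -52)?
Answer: -898002/331 ≈ -2713.0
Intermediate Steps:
y(L, g) = g²
s(z) = -9 + 1/(126 + z) (s(z) = -9 + 1/(1*z + 126) = -9 + 1/(z + 126) = -9 + 1/(126 + z))
s(205) - y(139, -52) = (-1133 - 9*205)/(126 + 205) - 1*(-52)² = (-1133 - 1845)/331 - 1*2704 = (1/331)*(-2978) - 2704 = -2978/331 - 2704 = -898002/331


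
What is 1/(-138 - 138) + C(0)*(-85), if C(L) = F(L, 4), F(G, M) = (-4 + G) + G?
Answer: 93839/276 ≈ 340.00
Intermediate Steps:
F(G, M) = -4 + 2*G
C(L) = -4 + 2*L
1/(-138 - 138) + C(0)*(-85) = 1/(-138 - 138) + (-4 + 2*0)*(-85) = 1/(-276) + (-4 + 0)*(-85) = -1/276 - 4*(-85) = -1/276 + 340 = 93839/276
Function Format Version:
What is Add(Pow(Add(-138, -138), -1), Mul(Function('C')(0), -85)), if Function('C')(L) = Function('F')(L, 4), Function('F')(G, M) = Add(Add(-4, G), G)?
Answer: Rational(93839, 276) ≈ 340.00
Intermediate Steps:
Function('F')(G, M) = Add(-4, Mul(2, G))
Function('C')(L) = Add(-4, Mul(2, L))
Add(Pow(Add(-138, -138), -1), Mul(Function('C')(0), -85)) = Add(Pow(Add(-138, -138), -1), Mul(Add(-4, Mul(2, 0)), -85)) = Add(Pow(-276, -1), Mul(Add(-4, 0), -85)) = Add(Rational(-1, 276), Mul(-4, -85)) = Add(Rational(-1, 276), 340) = Rational(93839, 276)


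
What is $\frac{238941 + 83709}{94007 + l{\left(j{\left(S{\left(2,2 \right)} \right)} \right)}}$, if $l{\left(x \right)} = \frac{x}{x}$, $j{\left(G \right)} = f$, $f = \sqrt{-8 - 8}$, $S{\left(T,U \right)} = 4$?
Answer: $\frac{53775}{15668} \approx 3.4322$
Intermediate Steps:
$f = 4 i$ ($f = \sqrt{-16} = 4 i \approx 4.0 i$)
$j{\left(G \right)} = 4 i$
$l{\left(x \right)} = 1$
$\frac{238941 + 83709}{94007 + l{\left(j{\left(S{\left(2,2 \right)} \right)} \right)}} = \frac{238941 + 83709}{94007 + 1} = \frac{322650}{94008} = 322650 \cdot \frac{1}{94008} = \frac{53775}{15668}$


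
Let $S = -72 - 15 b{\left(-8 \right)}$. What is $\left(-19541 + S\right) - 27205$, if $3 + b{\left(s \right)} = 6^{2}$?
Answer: $-47313$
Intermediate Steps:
$b{\left(s \right)} = 33$ ($b{\left(s \right)} = -3 + 6^{2} = -3 + 36 = 33$)
$S = -567$ ($S = -72 - 495 = -567$)
$\left(-19541 + S\right) - 27205 = \left(-19541 - 567\right) - 27205 = -20108 - 27205 = -47313$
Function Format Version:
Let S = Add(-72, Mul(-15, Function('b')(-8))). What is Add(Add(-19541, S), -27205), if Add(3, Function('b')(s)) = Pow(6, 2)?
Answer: -47313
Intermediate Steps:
Function('b')(s) = 33 (Function('b')(s) = Add(-3, Pow(6, 2)) = Add(-3, 36) = 33)
S = -567 (S = Add(-72, Mul(-15, 33)) = Add(-72, -495) = -567)
Add(Add(-19541, S), -27205) = Add(Add(-19541, -567), -27205) = Add(-20108, -27205) = -47313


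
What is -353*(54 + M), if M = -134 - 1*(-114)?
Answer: -12002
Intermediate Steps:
M = -20 (M = -134 + 114 = -20)
-353*(54 + M) = -353*(54 - 20) = -353*34 = -12002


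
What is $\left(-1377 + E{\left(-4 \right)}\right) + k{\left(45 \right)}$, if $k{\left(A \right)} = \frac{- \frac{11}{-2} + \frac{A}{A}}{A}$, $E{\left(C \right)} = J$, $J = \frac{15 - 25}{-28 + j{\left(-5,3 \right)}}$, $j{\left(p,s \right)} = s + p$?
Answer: $- \frac{123887}{90} \approx -1376.5$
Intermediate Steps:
$j{\left(p,s \right)} = p + s$
$J = \frac{1}{3}$ ($J = \frac{15 - 25}{-28 + \left(-5 + 3\right)} = - \frac{10}{-28 - 2} = - \frac{10}{-30} = \left(-10\right) \left(- \frac{1}{30}\right) = \frac{1}{3} \approx 0.33333$)
$E{\left(C \right)} = \frac{1}{3}$
$k{\left(A \right)} = \frac{13}{2 A}$ ($k{\left(A \right)} = \frac{\left(-11\right) \left(- \frac{1}{2}\right) + 1}{A} = \frac{\frac{11}{2} + 1}{A} = \frac{13}{2 A}$)
$\left(-1377 + E{\left(-4 \right)}\right) + k{\left(45 \right)} = \left(-1377 + \frac{1}{3}\right) + \frac{13}{2 \cdot 45} = - \frac{4130}{3} + \frac{13}{2} \cdot \frac{1}{45} = - \frac{4130}{3} + \frac{13}{90} = - \frac{123887}{90}$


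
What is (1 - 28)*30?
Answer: -810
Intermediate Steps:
(1 - 28)*30 = -27*30 = -810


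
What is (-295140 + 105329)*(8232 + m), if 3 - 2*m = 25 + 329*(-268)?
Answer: -9928443977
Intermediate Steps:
m = 44075 (m = 3/2 - (25 + 329*(-268))/2 = 3/2 - (25 - 88172)/2 = 3/2 - ½*(-88147) = 3/2 + 88147/2 = 44075)
(-295140 + 105329)*(8232 + m) = (-295140 + 105329)*(8232 + 44075) = -189811*52307 = -9928443977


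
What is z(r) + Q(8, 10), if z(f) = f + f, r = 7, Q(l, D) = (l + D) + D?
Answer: 42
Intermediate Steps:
Q(l, D) = l + 2*D (Q(l, D) = (D + l) + D = l + 2*D)
z(f) = 2*f
z(r) + Q(8, 10) = 2*7 + (8 + 2*10) = 14 + (8 + 20) = 14 + 28 = 42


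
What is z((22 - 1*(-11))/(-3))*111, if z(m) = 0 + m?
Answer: -1221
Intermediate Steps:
z(m) = m
z((22 - 1*(-11))/(-3))*111 = ((22 - 1*(-11))/(-3))*111 = ((22 + 11)*(-1/3))*111 = (33*(-1/3))*111 = -11*111 = -1221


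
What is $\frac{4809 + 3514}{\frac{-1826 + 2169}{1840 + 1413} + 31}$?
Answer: $\frac{27074719}{101186} \approx 267.57$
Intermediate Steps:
$\frac{4809 + 3514}{\frac{-1826 + 2169}{1840 + 1413} + 31} = \frac{8323}{\frac{343}{3253} + 31} = \frac{8323}{\frac{101186}{3253}} = 8323 \cdot \frac{3253}{101186} = \frac{27074719}{101186}$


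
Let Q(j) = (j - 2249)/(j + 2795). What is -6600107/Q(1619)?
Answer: 14566436149/315 ≈ 4.6243e+7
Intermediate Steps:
Q(j) = (-2249 + j)/(2795 + j)
-6600107/Q(1619) = -6600107*(2795 + 1619)/(-2249 + 1619) = -6600107/(-630/4414) = -6600107/((1/4414)*(-630)) = -6600107/(-315/2207) = -6600107*(-2207/315) = 14566436149/315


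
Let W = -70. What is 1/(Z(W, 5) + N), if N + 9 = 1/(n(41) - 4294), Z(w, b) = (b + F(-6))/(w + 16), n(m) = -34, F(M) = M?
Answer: -116856/1049567 ≈ -0.11134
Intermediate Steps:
Z(w, b) = (-6 + b)/(16 + w) (Z(w, b) = (b - 6)/(w + 16) = (-6 + b)/(16 + w))
N = -38953/4328 (N = -9 + 1/(-34 - 4294) = -9 + 1/(-4328) = -9 - 1/4328 = -38953/4328 ≈ -9.0002)
1/(Z(W, 5) + N) = 1/((-6 + 5)/(16 - 70) - 38953/4328) = 1/(-1/(-54) - 38953/4328) = 1/(-1/54*(-1) - 38953/4328) = 1/(1/54 - 38953/4328) = 1/(-1049567/116856) = -116856/1049567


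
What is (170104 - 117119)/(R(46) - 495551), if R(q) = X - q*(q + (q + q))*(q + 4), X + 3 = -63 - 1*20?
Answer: -52985/813037 ≈ -0.065169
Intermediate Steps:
X = -86 (X = -3 + (-63 - 1*20) = -3 + (-63 - 20) = -3 - 83 = -86)
R(q) = -86 - 3*q²*(4 + q) (R(q) = -86 - q*(q + (q + q))*(q + 4) = -86 - q*(q + 2*q)*(4 + q) = -86 - q*(3*q)*(4 + q) = -86 - 3*q²*(4 + q))
(170104 - 117119)/(R(46) - 495551) = (170104 - 117119)/((-86 - 12*46² - 3*46³) - 495551) = 52985/((-86 - 12*2116 - 3*97336) - 495551) = 52985/((-86 - 25392 - 292008) - 495551) = 52985/(-317486 - 495551) = 52985/(-813037) = 52985*(-1/813037) = -52985/813037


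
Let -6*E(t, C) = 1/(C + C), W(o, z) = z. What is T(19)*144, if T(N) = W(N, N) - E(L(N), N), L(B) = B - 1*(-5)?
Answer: 51996/19 ≈ 2736.6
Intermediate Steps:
L(B) = 5 + B (L(B) = B + 5 = 5 + B)
E(t, C) = -1/(12*C) (E(t, C) = -1/(6*(C + C)) = -1/(2*C)/6 = -1/(12*C))
T(N) = N + 1/(12*N) (T(N) = N - (-1)/(12*N) = N + 1/(12*N))
T(19)*144 = (19 + (1/12)/19)*144 = (19 + (1/12)*(1/19))*144 = (19 + 1/228)*144 = (4333/228)*144 = 51996/19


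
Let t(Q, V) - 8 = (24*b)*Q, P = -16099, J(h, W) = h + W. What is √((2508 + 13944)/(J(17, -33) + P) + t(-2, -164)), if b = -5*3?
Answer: 2*√47197885955/16115 ≈ 26.963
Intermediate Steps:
J(h, W) = W + h
b = -15
t(Q, V) = 8 - 360*Q (t(Q, V) = 8 + (24*(-15))*Q = 8 - 360*Q)
√((2508 + 13944)/(J(17, -33) + P) + t(-2, -164)) = √((2508 + 13944)/((-33 + 17) - 16099) + (8 - 360*(-2))) = √(16452/(-16 - 16099) + (8 + 720)) = √(16452/(-16115) + 728) = √(16452*(-1/16115) + 728) = √(-16452/16115 + 728) = √(11715268/16115) = 2*√47197885955/16115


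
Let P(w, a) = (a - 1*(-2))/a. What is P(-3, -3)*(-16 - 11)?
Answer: -9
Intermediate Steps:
P(w, a) = (2 + a)/a (P(w, a) = (a + 2)/a = (2 + a)/a)
P(-3, -3)*(-16 - 11) = ((2 - 3)/(-3))*(-16 - 11) = -⅓*(-1)*(-27) = (⅓)*(-27) = -9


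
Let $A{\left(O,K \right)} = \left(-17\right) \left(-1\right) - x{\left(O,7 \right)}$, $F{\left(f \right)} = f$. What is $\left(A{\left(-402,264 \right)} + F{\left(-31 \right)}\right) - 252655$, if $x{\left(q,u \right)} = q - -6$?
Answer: $-252273$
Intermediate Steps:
$x{\left(q,u \right)} = 6 + q$ ($x{\left(q,u \right)} = q + 6 = 6 + q$)
$A{\left(O,K \right)} = 11 - O$ ($A{\left(O,K \right)} = \left(-17\right) \left(-1\right) - \left(6 + O\right) = 17 - \left(6 + O\right) = 11 - O$)
$\left(A{\left(-402,264 \right)} + F{\left(-31 \right)}\right) - 252655 = \left(\left(11 - -402\right) - 31\right) - 252655 = \left(\left(11 + 402\right) - 31\right) - 252655 = \left(413 - 31\right) - 252655 = 382 - 252655 = -252273$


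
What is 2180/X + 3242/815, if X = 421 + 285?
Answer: 2032776/287695 ≈ 7.0657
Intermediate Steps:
X = 706
2180/X + 3242/815 = 2180/706 + 3242/815 = 2180*(1/706) + 3242*(1/815) = 1090/353 + 3242/815 = 2032776/287695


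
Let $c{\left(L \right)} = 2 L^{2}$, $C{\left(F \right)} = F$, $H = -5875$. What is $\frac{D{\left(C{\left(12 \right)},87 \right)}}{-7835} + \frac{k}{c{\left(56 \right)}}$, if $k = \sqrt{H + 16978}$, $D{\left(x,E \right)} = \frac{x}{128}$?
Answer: $- \frac{3}{250720} + \frac{\sqrt{11103}}{6272} \approx 0.016788$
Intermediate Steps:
$D{\left(x,E \right)} = \frac{x}{128}$ ($D{\left(x,E \right)} = x \frac{1}{128} = \frac{x}{128}$)
$k = \sqrt{11103}$ ($k = \sqrt{-5875 + 16978} = \sqrt{11103} \approx 105.37$)
$\frac{D{\left(C{\left(12 \right)},87 \right)}}{-7835} + \frac{k}{c{\left(56 \right)}} = \frac{\frac{1}{128} \cdot 12}{-7835} + \frac{\sqrt{11103}}{2 \cdot 56^{2}} = \frac{3}{32} \left(- \frac{1}{7835}\right) + \frac{\sqrt{11103}}{2 \cdot 3136} = - \frac{3}{250720} + \frac{\sqrt{11103}}{6272}$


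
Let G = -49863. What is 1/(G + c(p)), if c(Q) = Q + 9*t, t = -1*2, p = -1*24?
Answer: -1/49905 ≈ -2.0038e-5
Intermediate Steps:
p = -24
t = -2
c(Q) = -18 + Q (c(Q) = Q + 9*(-2) = Q - 18 = -18 + Q)
1/(G + c(p)) = 1/(-49863 + (-18 - 24)) = 1/(-49863 - 42) = 1/(-49905) = -1/49905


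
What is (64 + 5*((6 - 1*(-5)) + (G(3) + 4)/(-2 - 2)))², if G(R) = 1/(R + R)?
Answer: 7458361/576 ≈ 12949.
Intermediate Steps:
G(R) = 1/(2*R)
(64 + 5*((6 - 1*(-5)) + (G(3) + 4)/(-2 - 2)))² = (64 + 5*((6 - 1*(-5)) + ((½)/3 + 4)/(-2 - 2)))² = (64 + 5*((6 + 5) + ((½)*(⅓) + 4)/(-4)))² = (64 + 5*(11 + (⅙ + 4)*(-¼)))² = (64 + 5*(11 + (25/6)*(-¼)))² = (64 + 5*(11 - 25/24))² = (64 + 5*(239/24))² = (64 + 1195/24)² = (2731/24)² = 7458361/576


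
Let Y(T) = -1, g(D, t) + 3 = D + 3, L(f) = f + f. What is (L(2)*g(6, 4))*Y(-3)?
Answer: -24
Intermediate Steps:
L(f) = 2*f
g(D, t) = D (g(D, t) = -3 + (D + 3) = -3 + (3 + D) = D)
(L(2)*g(6, 4))*Y(-3) = ((2*2)*6)*(-1) = (4*6)*(-1) = 24*(-1) = -24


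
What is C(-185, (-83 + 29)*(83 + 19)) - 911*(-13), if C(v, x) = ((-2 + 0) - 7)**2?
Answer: 11924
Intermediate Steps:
C(v, x) = 81 (C(v, x) = (-2 - 7)**2 = (-9)**2 = 81)
C(-185, (-83 + 29)*(83 + 19)) - 911*(-13) = 81 - 911*(-13) = 81 - 1*(-11843) = 81 + 11843 = 11924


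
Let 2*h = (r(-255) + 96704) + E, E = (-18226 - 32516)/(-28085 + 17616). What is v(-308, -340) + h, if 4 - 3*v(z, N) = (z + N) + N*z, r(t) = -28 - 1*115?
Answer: 853867769/62814 ≈ 13594.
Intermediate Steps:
r(t) = -143 (r(t) = -28 - 115 = -143)
v(z, N) = 4/3 - N/3 - z/3 - N*z/3 (v(z, N) = 4/3 - ((z + N) + N*z)/3 = 4/3 - ((N + z) + N*z)/3 = 4/3 - (N + z + N*z)/3 = 4/3 + (-N/3 - z/3 - N*z/3) = 4/3 - N/3 - z/3 - N*z/3)
E = 50742/10469 (E = -50742/(-10469) = -50742*(-1/10469) = 50742/10469 ≈ 4.8469)
h = 1010947851/20938 (h = ((-143 + 96704) + 50742/10469)/2 = (96561 + 50742/10469)/2 = (½)*(1010947851/10469) = 1010947851/20938 ≈ 48283.)
v(-308, -340) + h = (4/3 - ⅓*(-340) - ⅓*(-308) - ⅓*(-340)*(-308)) + 1010947851/20938 = (4/3 + 340/3 + 308/3 - 104720/3) + 1010947851/20938 = -104068/3 + 1010947851/20938 = 853867769/62814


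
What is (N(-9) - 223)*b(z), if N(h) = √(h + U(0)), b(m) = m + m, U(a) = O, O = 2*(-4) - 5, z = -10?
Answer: 4460 - 20*I*√22 ≈ 4460.0 - 93.808*I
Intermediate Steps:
O = -13 (O = -8 - 5 = -13)
U(a) = -13
b(m) = 2*m
N(h) = √(-13 + h) (N(h) = √(h - 13) = √(-13 + h))
(N(-9) - 223)*b(z) = (√(-13 - 9) - 223)*(2*(-10)) = (√(-22) - 223)*(-20) = (I*√22 - 223)*(-20) = (-223 + I*√22)*(-20) = 4460 - 20*I*√22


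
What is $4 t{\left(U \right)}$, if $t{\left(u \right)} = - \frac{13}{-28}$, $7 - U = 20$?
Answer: $\frac{13}{7} \approx 1.8571$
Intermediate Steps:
$U = -13$ ($U = 7 - 20 = -13$)
$t{\left(u \right)} = \frac{13}{28}$ ($t{\left(u \right)} = \left(-13\right) \left(- \frac{1}{28}\right) = \frac{13}{28}$)
$4 t{\left(U \right)} = 4 \cdot \frac{13}{28} = \frac{13}{7}$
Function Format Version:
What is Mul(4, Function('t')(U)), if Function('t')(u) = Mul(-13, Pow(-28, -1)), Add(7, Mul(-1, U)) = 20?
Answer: Rational(13, 7) ≈ 1.8571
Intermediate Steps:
U = -13 (U = Add(7, Mul(-1, 20)) = Add(7, -20) = -13)
Function('t')(u) = Rational(13, 28) (Function('t')(u) = Mul(-13, Rational(-1, 28)) = Rational(13, 28))
Mul(4, Function('t')(U)) = Mul(4, Rational(13, 28)) = Rational(13, 7)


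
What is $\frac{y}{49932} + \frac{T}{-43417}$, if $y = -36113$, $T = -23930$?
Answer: $- \frac{373045361}{2167897644} \approx -0.17208$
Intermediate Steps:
$\frac{y}{49932} + \frac{T}{-43417} = - \frac{36113}{49932} - \frac{23930}{-43417} = \left(-36113\right) \frac{1}{49932} - - \frac{23930}{43417} = - \frac{36113}{49932} + \frac{23930}{43417} = - \frac{373045361}{2167897644}$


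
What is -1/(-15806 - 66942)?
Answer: 1/82748 ≈ 1.2085e-5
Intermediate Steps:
-1/(-15806 - 66942) = -1/(-82748) = -1*(-1/82748) = 1/82748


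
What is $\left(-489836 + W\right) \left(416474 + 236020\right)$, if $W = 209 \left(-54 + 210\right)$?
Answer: $-298341136608$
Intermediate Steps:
$W = 32604$ ($W = 209 \cdot 156 = 32604$)
$\left(-489836 + W\right) \left(416474 + 236020\right) = \left(-489836 + 32604\right) \left(416474 + 236020\right) = \left(-457232\right) 652494 = -298341136608$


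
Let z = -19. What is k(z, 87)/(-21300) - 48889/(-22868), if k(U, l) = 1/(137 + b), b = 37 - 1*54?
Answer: 31240065283/14612652000 ≈ 2.1379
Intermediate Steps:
b = -17 (b = 37 - 54 = -17)
k(U, l) = 1/120 (k(U, l) = 1/(137 - 17) = 1/120)
k(z, 87)/(-21300) - 48889/(-22868) = (1/120)/(-21300) - 48889/(-22868) = (1/120)*(-1/21300) - 48889*(-1/22868) = -1/2556000 + 48889/22868 = 31240065283/14612652000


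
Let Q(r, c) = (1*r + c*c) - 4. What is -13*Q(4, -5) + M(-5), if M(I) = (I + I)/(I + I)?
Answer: -324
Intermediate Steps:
M(I) = 1 (M(I) = (2*I)/((2*I)) = (2*I)*(1/(2*I)) = 1)
Q(r, c) = -4 + r + c² (Q(r, c) = (r + c²) - 4 = -4 + r + c²)
-13*Q(4, -5) + M(-5) = -13*(-4 + 4 + (-5)²) + 1 = -13*(-4 + 4 + 25) + 1 = -13*25 + 1 = -325 + 1 = -324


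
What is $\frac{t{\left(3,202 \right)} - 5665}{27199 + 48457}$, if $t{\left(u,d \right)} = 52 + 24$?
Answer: $- \frac{5589}{75656} \approx -0.073874$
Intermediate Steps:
$t{\left(u,d \right)} = 76$
$\frac{t{\left(3,202 \right)} - 5665}{27199 + 48457} = \frac{76 - 5665}{27199 + 48457} = - \frac{5589}{75656}$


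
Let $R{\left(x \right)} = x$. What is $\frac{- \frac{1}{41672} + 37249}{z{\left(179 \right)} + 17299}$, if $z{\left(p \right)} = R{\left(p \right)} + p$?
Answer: $\frac{1552240327}{735802504} \approx 2.1096$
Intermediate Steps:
$z{\left(p \right)} = 2 p$ ($z{\left(p \right)} = p + p = 2 p$)
$\frac{- \frac{1}{41672} + 37249}{z{\left(179 \right)} + 17299} = \frac{- \frac{1}{41672} + 37249}{2 \cdot 179 + 17299} = \frac{\left(-1\right) \frac{1}{41672} + 37249}{358 + 17299} = \frac{- \frac{1}{41672} + 37249}{17657} = \frac{1552240327}{41672} \cdot \frac{1}{17657} = \frac{1552240327}{735802504}$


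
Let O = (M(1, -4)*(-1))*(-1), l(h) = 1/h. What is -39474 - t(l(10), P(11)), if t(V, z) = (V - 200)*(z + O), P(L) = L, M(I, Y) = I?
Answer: -185376/5 ≈ -37075.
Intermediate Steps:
O = 1 (O = (1*(-1))*(-1) = -1*(-1) = 1)
t(V, z) = (1 + z)*(-200 + V) (t(V, z) = (V - 200)*(z + 1) = (-200 + V)*(1 + z) = (1 + z)*(-200 + V))
-39474 - t(l(10), P(11)) = -39474 - (-200 + 1/10 - 200*11 + 11/10) = -39474 - (-200 + ⅒ - 2200 + (⅒)*11) = -39474 - (-200 + ⅒ - 2200 + 11/10) = -39474 - 1*(-11994/5) = -39474 + 11994/5 = -185376/5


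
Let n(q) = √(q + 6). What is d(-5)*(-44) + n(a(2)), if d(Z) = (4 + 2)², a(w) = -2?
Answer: -1582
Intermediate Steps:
n(q) = √(6 + q)
d(Z) = 36 (d(Z) = 6² = 36)
d(-5)*(-44) + n(a(2)) = 36*(-44) + √(6 - 2) = -1584 + √4 = -1584 + 2 = -1582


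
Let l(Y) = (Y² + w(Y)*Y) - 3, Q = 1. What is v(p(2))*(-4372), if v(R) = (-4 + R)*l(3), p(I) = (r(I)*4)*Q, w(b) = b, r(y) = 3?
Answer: -524640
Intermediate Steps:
l(Y) = -3 + 2*Y² (l(Y) = (Y² + Y*Y) - 3 = (Y² + Y²) - 3 = 2*Y² - 3 = -3 + 2*Y²)
p(I) = 12 (p(I) = (3*4)*1 = 12*1 = 12)
v(R) = -60 + 15*R (v(R) = (-4 + R)*(-3 + 2*3²) = (-4 + R)*(-3 + 2*9) = (-4 + R)*(-3 + 18) = (-4 + R)*15 = -60 + 15*R)
v(p(2))*(-4372) = (-60 + 15*12)*(-4372) = (-60 + 180)*(-4372) = 120*(-4372) = -524640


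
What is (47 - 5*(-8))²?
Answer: 7569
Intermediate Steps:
(47 - 5*(-8))² = (47 + 40)² = 87² = 7569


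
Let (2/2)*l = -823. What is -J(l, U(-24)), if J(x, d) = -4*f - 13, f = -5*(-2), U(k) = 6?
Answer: 53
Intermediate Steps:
l = -823
f = 10
J(x, d) = -53 (J(x, d) = -4*10 - 13 = -40 - 13 = -53)
-J(l, U(-24)) = -1*(-53) = 53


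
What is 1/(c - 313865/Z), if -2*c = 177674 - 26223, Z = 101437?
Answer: -202874/15363362817 ≈ -1.3205e-5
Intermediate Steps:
c = -151451/2 (c = -(177674 - 26223)/2 = -½*151451 = -151451/2 ≈ -75726.)
1/(c - 313865/Z) = 1/(-151451/2 - 313865/101437) = 1/(-15363362817/202874) = -202874/15363362817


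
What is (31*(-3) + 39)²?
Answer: 2916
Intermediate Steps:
(31*(-3) + 39)² = (-93 + 39)² = (-54)² = 2916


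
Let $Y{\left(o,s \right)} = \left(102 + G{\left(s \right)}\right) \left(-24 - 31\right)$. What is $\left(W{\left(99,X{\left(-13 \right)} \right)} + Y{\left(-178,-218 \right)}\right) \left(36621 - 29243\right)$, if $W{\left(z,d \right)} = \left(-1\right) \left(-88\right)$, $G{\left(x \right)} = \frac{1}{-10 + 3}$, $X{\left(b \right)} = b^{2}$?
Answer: $-40683346$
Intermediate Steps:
$G{\left(x \right)} = - \frac{1}{7}$ ($G{\left(x \right)} = \frac{1}{-7} = - \frac{1}{7}$)
$Y{\left(o,s \right)} = - \frac{39215}{7}$ ($Y{\left(o,s \right)} = \left(102 - \frac{1}{7}\right) \left(-24 - 31\right) = \frac{713}{7} \left(-55\right) = - \frac{39215}{7}$)
$W{\left(z,d \right)} = 88$
$\left(W{\left(99,X{\left(-13 \right)} \right)} + Y{\left(-178,-218 \right)}\right) \left(36621 - 29243\right) = \left(88 - \frac{39215}{7}\right) \left(36621 - 29243\right) = \left(- \frac{38599}{7}\right) 7378 = -40683346$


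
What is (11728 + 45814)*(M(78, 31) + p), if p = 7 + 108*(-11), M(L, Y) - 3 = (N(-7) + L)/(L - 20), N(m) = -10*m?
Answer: -1961491696/29 ≈ -6.7638e+7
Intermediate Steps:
M(L, Y) = 3 + (70 + L)/(-20 + L) (M(L, Y) = 3 + (-10*(-7) + L)/(L - 20) = 3 + (70 + L)/(-20 + L))
p = -1181 (p = 7 - 1188 = -1181)
(11728 + 45814)*(M(78, 31) + p) = (11728 + 45814)*(2*(5 + 2*78)/(-20 + 78) - 1181) = 57542*(2*(5 + 156)/58 - 1181) = 57542*(2*(1/58)*161 - 1181) = 57542*(161/29 - 1181) = 57542*(-34088/29) = -1961491696/29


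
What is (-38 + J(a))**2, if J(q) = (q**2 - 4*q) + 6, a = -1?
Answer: 729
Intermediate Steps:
J(q) = 6 + q**2 - 4*q
(-38 + J(a))**2 = (-38 + (6 + (-1)**2 - 4*(-1)))**2 = (-38 + (6 + 1 + 4))**2 = (-38 + 11)**2 = (-27)**2 = 729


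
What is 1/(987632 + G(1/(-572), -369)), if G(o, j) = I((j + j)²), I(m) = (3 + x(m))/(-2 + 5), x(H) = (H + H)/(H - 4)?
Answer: 68080/67238100027 ≈ 1.0125e-6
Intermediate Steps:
x(H) = 2*H/(-4 + H) (x(H) = (2*H)/(-4 + H) = 2*H/(-4 + H))
I(m) = 1 + 2*m/(3*(-4 + m)) (I(m) = (3 + 2*m/(-4 + m))/(-2 + 5) = (3 + 2*m/(-4 + m))/3 = (3 + 2*m/(-4 + m))*(⅓) = 1 + 2*m/(3*(-4 + m)))
G(o, j) = (-12 + 20*j²)/(3*(-4 + 4*j²)) (G(o, j) = (-12 + 5*(j + j)²)/(3*(-4 + (j + j)²)) = (-12 + 5*(2*j)²)/(3*(-4 + (2*j)²)) = (-12 + 5*(4*j²))/(3*(-4 + 4*j²)) = (-12 + 20*j²)/(3*(-4 + 4*j²)))
1/(987632 + G(1/(-572), -369)) = 1/(987632 + (-3 + 5*(-369)²)/(3*(-1 + (-369)²))) = 1/(987632 + (-3 + 5*136161)/(3*(-1 + 136161))) = 1/(987632 + (⅓)*(-3 + 680805)/136160) = 1/(987632 + (⅓)*(1/136160)*680802) = 1/(987632 + 113467/68080) = 1/(67238100027/68080) = 68080/67238100027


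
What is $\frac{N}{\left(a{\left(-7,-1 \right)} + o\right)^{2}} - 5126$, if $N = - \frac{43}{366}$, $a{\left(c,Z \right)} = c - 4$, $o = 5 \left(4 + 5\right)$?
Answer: $- \frac{2168790139}{423096} \approx -5126.0$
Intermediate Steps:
$o = 45$ ($o = 5 \cdot 9 = 45$)
$a{\left(c,Z \right)} = -4 + c$
$N = - \frac{43}{366}$ ($N = \left(-43\right) \frac{1}{366} = - \frac{43}{366} \approx -0.11749$)
$\frac{N}{\left(a{\left(-7,-1 \right)} + o\right)^{2}} - 5126 = - \frac{43}{366 \left(\left(-4 - 7\right) + 45\right)^{2}} - 5126 = - \frac{43}{366 \left(-11 + 45\right)^{2}} - 5126 = - \frac{43}{366 \cdot 34^{2}} - 5126 = - \frac{43}{366 \cdot 1156} - 5126 = \left(- \frac{43}{366}\right) \frac{1}{1156} - 5126 = - \frac{43}{423096} - 5126 = - \frac{2168790139}{423096}$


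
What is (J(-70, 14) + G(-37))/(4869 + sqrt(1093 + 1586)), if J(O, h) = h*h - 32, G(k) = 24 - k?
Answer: 365175/7901494 - 75*sqrt(2679)/7901494 ≈ 0.045725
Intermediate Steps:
J(O, h) = -32 + h**2 (J(O, h) = h**2 - 32 = -32 + h**2)
(J(-70, 14) + G(-37))/(4869 + sqrt(1093 + 1586)) = ((-32 + 14**2) + (24 - 1*(-37)))/(4869 + sqrt(1093 + 1586)) = ((-32 + 196) + (24 + 37))/(4869 + sqrt(2679)) = (164 + 61)/(4869 + sqrt(2679)) = 225/(4869 + sqrt(2679))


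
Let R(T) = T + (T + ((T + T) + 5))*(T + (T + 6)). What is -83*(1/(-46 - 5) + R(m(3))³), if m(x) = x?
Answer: -21165893080/51 ≈ -4.1502e+8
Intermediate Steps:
R(T) = T + (5 + 3*T)*(6 + 2*T) (R(T) = T + (T + (2*T + 5))*(T + (6 + T)) = T + (T + (5 + 2*T))*(6 + 2*T) = T + (5 + 3*T)*(6 + 2*T))
-83*(1/(-46 - 5) + R(m(3))³) = -83*(1/(-46 - 5) + (30 + 6*3² + 29*3)³) = -83*(1/(-51) + (30 + 6*9 + 87)³) = -83*(-1/51 + (30 + 54 + 87)³) = -83*(-1/51 + 171³) = -83*(-1/51 + 5000211) = -83*255010760/51 = -21165893080/51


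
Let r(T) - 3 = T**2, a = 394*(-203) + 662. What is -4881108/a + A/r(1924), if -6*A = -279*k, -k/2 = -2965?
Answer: 1507554598711/24468759190 ≈ 61.611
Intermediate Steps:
k = 5930 (k = -2*(-2965) = 5930)
a = -79320 (a = -79982 + 662 = -79320)
r(T) = 3 + T**2
A = 275745 (A = -(-93)*5930/2 = -1/6*(-1654470) = 275745)
-4881108/a + A/r(1924) = -4881108/(-79320) + 275745/(3 + 1924**2) = -4881108*(-1/79320) + 275745/(3 + 3701776) = 406759/6610 + 275745/3701779 = 1507554598711/24468759190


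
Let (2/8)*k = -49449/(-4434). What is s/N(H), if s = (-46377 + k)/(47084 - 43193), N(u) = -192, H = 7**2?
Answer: 34239637/552086208 ≈ 0.062019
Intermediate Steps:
H = 49
k = 32966/739 (k = 4*(-49449/(-4434)) = 4*(-49449*(-1/4434)) = 4*(16483/1478) = 32966/739 ≈ 44.609)
s = -34239637/2875449 (s = (-46377 + 32966/739)/(47084 - 43193) = -34239637/739/3891 = -34239637/739*1/3891 = -34239637/2875449 ≈ -11.908)
s/N(H) = -34239637/2875449/(-192) = -34239637/2875449*(-1/192) = 34239637/552086208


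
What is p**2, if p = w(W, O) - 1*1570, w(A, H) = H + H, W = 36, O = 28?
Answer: 2292196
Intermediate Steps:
w(A, H) = 2*H
p = -1514 (p = 2*28 - 1*1570 = 56 - 1570 = -1514)
p**2 = (-1514)**2 = 2292196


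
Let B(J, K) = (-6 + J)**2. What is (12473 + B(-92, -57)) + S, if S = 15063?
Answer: 37140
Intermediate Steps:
(12473 + B(-92, -57)) + S = (12473 + (-6 - 92)**2) + 15063 = (12473 + (-98)**2) + 15063 = (12473 + 9604) + 15063 = 22077 + 15063 = 37140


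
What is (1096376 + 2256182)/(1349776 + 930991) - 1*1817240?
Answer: -4144697670522/2280767 ≈ -1.8172e+6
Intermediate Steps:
(1096376 + 2256182)/(1349776 + 930991) - 1*1817240 = 3352558/2280767 - 1817240 = -4144697670522/2280767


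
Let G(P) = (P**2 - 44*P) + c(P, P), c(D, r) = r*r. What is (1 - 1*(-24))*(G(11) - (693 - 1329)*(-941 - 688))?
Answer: -25907150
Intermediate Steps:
c(D, r) = r**2
G(P) = -44*P + 2*P**2 (G(P) = (P**2 - 44*P) + P**2 = -44*P + 2*P**2)
(1 - 1*(-24))*(G(11) - (693 - 1329)*(-941 - 688)) = (1 - 1*(-24))*(2*11*(-22 + 11) - (693 - 1329)*(-941 - 688)) = (1 + 24)*(2*11*(-11) - (-636)*(-1629)) = 25*(-242 - 1*1036044) = 25*(-242 - 1036044) = 25*(-1036286) = -25907150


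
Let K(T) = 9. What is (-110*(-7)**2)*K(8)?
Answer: -48510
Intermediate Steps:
(-110*(-7)**2)*K(8) = -110*(-7)**2*9 = -110*49*9 = -5390*9 = -48510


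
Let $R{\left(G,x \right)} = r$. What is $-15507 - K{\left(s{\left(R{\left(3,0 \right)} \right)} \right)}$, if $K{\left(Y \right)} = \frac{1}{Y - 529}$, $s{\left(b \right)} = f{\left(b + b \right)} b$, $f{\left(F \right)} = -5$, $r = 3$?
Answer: $- \frac{8435807}{544} \approx -15507.0$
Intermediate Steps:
$R{\left(G,x \right)} = 3$
$s{\left(b \right)} = - 5 b$
$K{\left(Y \right)} = \frac{1}{-529 + Y}$
$-15507 - K{\left(s{\left(R{\left(3,0 \right)} \right)} \right)} = -15507 - \frac{1}{-529 - 15} = -15507 - \frac{1}{-544} = -15507 - - \frac{1}{544} = -15507 + \frac{1}{544} = - \frac{8435807}{544}$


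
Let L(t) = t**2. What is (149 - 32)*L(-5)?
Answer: 2925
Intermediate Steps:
(149 - 32)*L(-5) = (149 - 32)*(-5)**2 = 117*25 = 2925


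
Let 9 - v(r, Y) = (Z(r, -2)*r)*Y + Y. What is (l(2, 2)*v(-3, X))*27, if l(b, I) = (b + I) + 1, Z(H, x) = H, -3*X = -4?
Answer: -585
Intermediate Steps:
X = 4/3 (X = -⅓*(-4) = 4/3 ≈ 1.3333)
l(b, I) = 1 + I + b (l(b, I) = (I + b) + 1 = 1 + I + b)
v(r, Y) = 9 - Y - Y*r² (v(r, Y) = 9 - ((r*r)*Y + Y) = 9 - (r²*Y + Y) = 9 - (Y*r² + Y) = 9 - (Y + Y*r²) = 9 + (-Y - Y*r²) = 9 - Y - Y*r²)
(l(2, 2)*v(-3, X))*27 = ((1 + 2 + 2)*(9 - 1*4/3 - 1*4/3*(-3)²))*27 = (5*(9 - 4/3 - 1*4/3*9))*27 = (5*(9 - 4/3 - 12))*27 = (5*(-13/3))*27 = -65/3*27 = -585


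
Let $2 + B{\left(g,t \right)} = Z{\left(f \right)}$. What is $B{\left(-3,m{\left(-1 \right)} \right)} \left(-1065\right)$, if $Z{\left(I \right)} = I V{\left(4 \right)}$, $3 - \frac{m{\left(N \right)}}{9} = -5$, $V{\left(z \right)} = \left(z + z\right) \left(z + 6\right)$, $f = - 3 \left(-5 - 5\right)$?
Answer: $-2553870$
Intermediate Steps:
$f = 30$ ($f = \left(-3\right) \left(-10\right) = 30$)
$V{\left(z \right)} = 2 z \left(6 + z\right)$
$m{\left(N \right)} = 72$ ($m{\left(N \right)} = 27 - -45 = 27 + 45 = 72$)
$Z{\left(I \right)} = 80 I$ ($Z{\left(I \right)} = I 2 \cdot 4 \left(6 + 4\right) = I 2 \cdot 4 \cdot 10 = I 80 = 80 I$)
$B{\left(g,t \right)} = 2398$ ($B{\left(g,t \right)} = -2 + 80 \cdot 30 = -2 + 2400 = 2398$)
$B{\left(-3,m{\left(-1 \right)} \right)} \left(-1065\right) = 2398 \left(-1065\right) = -2553870$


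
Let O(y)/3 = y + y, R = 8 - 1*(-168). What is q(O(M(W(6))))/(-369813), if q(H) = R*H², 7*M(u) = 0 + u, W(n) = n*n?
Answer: -2737152/6040279 ≈ -0.45315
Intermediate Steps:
W(n) = n²
M(u) = u/7 (M(u) = (0 + u)/7 = u/7)
R = 176 (R = 8 + 168 = 176)
O(y) = 6*y (O(y) = 3*(y + y) = 3*(2*y) = 6*y)
q(H) = 176*H²
q(O(M(W(6))))/(-369813) = (176*(6*((⅐)*6²))²)/(-369813) = (176*(6*((⅐)*36))²)*(-1/369813) = (176*(6*(36/7))²)*(-1/369813) = (176*(216/7)²)*(-1/369813) = (176*(46656/49))*(-1/369813) = (8211456/49)*(-1/369813) = -2737152/6040279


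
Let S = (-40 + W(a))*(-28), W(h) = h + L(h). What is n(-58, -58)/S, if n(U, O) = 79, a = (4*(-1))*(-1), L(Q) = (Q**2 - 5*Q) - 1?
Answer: 79/1148 ≈ 0.068815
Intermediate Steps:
L(Q) = -1 + Q**2 - 5*Q
a = 4 (a = -4*(-1) = 4)
W(h) = -1 + h**2 - 4*h (W(h) = h + (-1 + h**2 - 5*h) = -1 + h**2 - 4*h)
S = 1148 (S = (-40 + (-1 + 4**2 - 4*4))*(-28) = (-40 + (-1 + 16 - 16))*(-28) = (-40 - 1)*(-28) = -41*(-28) = 1148)
n(-58, -58)/S = 79/1148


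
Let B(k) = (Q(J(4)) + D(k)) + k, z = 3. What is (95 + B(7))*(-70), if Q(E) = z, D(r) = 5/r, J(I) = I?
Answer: -7400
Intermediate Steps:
Q(E) = 3
B(k) = 3 + k + 5/k (B(k) = (3 + 5/k) + k = 3 + k + 5/k)
(95 + B(7))*(-70) = (95 + (3 + 7 + 5/7))*(-70) = (95 + 75/7)*(-70) = (740/7)*(-70) = -7400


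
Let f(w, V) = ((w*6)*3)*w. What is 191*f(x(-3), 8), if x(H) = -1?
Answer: 3438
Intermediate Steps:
f(w, V) = 18*w**2 (f(w, V) = ((6*w)*3)*w = (18*w)*w = 18*w**2)
191*f(x(-3), 8) = 191*(18*(-1)**2) = 191*(18*1) = 191*18 = 3438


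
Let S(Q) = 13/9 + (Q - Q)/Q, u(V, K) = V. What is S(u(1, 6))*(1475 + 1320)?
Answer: 36335/9 ≈ 4037.2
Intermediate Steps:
S(Q) = 13/9 (S(Q) = 13*(⅑) + 0/Q = 13/9 + 0 = 13/9)
S(u(1, 6))*(1475 + 1320) = 13*(1475 + 1320)/9 = (13/9)*2795 = 36335/9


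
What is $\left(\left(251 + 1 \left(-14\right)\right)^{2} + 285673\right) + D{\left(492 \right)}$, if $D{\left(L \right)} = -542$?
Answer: $341300$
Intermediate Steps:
$\left(\left(251 + 1 \left(-14\right)\right)^{2} + 285673\right) + D{\left(492 \right)} = \left(\left(251 + 1 \left(-14\right)\right)^{2} + 285673\right) - 542 = \left(\left(251 - 14\right)^{2} + 285673\right) - 542 = \left(237^{2} + 285673\right) - 542 = \left(56169 + 285673\right) - 542 = 341842 - 542 = 341300$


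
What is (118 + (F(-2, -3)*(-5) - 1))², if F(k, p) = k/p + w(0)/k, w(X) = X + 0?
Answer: 116281/9 ≈ 12920.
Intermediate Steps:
w(X) = X
F(k, p) = k/p (F(k, p) = k/p + 0/k = k/p + 0 = k/p)
(118 + (F(-2, -3)*(-5) - 1))² = (118 + (-2/(-3)*(-5) - 1))² = (118 + (-2*(-⅓)*(-5) - 1))² = (118 + ((⅔)*(-5) - 1))² = (118 + (-10/3 - 1))² = (118 - 13/3)² = (341/3)² = 116281/9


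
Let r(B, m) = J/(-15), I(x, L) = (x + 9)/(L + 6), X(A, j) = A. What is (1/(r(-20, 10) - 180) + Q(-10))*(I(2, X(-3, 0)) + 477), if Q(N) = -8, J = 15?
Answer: -696486/181 ≈ -3848.0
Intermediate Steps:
I(x, L) = (9 + x)/(6 + L)
r(B, m) = -1 (r(B, m) = 15/(-15) = 15*(-1/15) = -1)
(1/(r(-20, 10) - 180) + Q(-10))*(I(2, X(-3, 0)) + 477) = (1/(-1 - 180) - 8)*((9 + 2)/(6 - 3) + 477) = (1/(-181) - 8)*(11/3 + 477) = (-1/181 - 8)*((⅓)*11 + 477) = -1449*(11/3 + 477)/181 = -1449/181*1442/3 = -696486/181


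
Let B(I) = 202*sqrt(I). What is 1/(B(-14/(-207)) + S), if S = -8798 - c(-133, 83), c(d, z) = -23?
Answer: -1816425/15938558119 - 606*sqrt(322)/15938558119 ≈ -0.00011465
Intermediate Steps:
S = -8775 (S = -8798 - 1*(-23) = -8798 + 23 = -8775)
1/(B(-14/(-207)) + S) = 1/(202*sqrt(-14/(-207)) - 8775) = 1/(202*sqrt(-14*(-1/207)) - 8775) = 1/(202*sqrt(14/207) - 8775) = 1/(202*(sqrt(322)/69) - 8775) = 1/(202*sqrt(322)/69 - 8775) = 1/(-8775 + 202*sqrt(322)/69)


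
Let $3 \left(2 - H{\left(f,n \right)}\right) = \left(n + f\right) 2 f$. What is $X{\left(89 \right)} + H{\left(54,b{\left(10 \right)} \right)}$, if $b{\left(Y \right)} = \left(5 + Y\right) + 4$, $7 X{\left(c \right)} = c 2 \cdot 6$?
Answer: $- \frac{17314}{7} \approx -2473.4$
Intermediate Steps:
$X{\left(c \right)} = \frac{12 c}{7}$ ($X{\left(c \right)} = \frac{c 2 \cdot 6}{7} = \frac{2 c 6}{7} = \frac{12 c}{7}$)
$b{\left(Y \right)} = 9 + Y$
$H{\left(f,n \right)} = 2 - \frac{f \left(2 f + 2 n\right)}{3}$ ($H{\left(f,n \right)} = 2 - \frac{\left(n + f\right) 2 f}{3} = 2 - \frac{\left(f + n\right) 2 f}{3} = 2 - \frac{\left(2 f + 2 n\right) f}{3} = 2 - \frac{f \left(2 f + 2 n\right)}{3}$)
$X{\left(89 \right)} + H{\left(54,b{\left(10 \right)} \right)} = \frac{12}{7} \cdot 89 - \left(-2 + 1944 + 36 \left(9 + 10\right)\right) = \frac{1068}{7} - \left(1942 + 684\right) = \frac{1068}{7} - 2626 = - \frac{17314}{7}$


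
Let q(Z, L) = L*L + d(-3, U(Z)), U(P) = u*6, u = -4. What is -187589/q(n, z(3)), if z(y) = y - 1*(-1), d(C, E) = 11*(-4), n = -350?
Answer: 187589/28 ≈ 6699.6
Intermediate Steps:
U(P) = -24 (U(P) = -4*6 = -24)
d(C, E) = -44
z(y) = 1 + y (z(y) = y + 1 = 1 + y)
q(Z, L) = -44 + L² (q(Z, L) = L*L - 44 = L² - 44 = -44 + L²)
-187589/q(n, z(3)) = -187589/(-44 + (1 + 3)²) = -187589/(-44 + 4²) = -187589/(-44 + 16) = -187589/(-28) = -187589*(-1/28) = 187589/28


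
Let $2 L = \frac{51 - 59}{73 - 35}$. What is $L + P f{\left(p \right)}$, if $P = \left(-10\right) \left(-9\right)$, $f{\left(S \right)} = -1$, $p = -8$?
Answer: $- \frac{1712}{19} \approx -90.105$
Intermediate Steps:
$L = - \frac{2}{19}$ ($L = \frac{\left(51 - 59\right) \frac{1}{73 - 35}}{2} = \frac{\left(-8\right) \frac{1}{38}}{2} = \frac{1}{2} \left(- \frac{4}{19}\right) = - \frac{2}{19} \approx -0.10526$)
$P = 90$
$L + P f{\left(p \right)} = - \frac{2}{19} + 90 \left(-1\right) = - \frac{2}{19} - 90 = - \frac{1712}{19}$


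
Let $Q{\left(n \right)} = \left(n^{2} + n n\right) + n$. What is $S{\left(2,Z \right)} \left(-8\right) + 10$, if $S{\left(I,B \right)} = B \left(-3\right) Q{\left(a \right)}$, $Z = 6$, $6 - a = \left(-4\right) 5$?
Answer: $198442$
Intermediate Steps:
$a = 26$ ($a = 6 - \left(-4\right) 5 = 6 - -20 = 6 + 20 = 26$)
$Q{\left(n \right)} = n + 2 n^{2}$ ($Q{\left(n \right)} = \left(n^{2} + n^{2}\right) + n = 2 n^{2} + n = n + 2 n^{2}$)
$S{\left(I,B \right)} = - 4134 B$ ($S{\left(I,B \right)} = B \left(-3\right) 26 \left(1 + 2 \cdot 26\right) = - 3 B 26 \left(1 + 52\right) = - 3 B 26 \cdot 53 = - 3 B 1378 = - 4134 B$)
$S{\left(2,Z \right)} \left(-8\right) + 10 = \left(-4134\right) 6 \left(-8\right) + 10 = \left(-24804\right) \left(-8\right) + 10 = 198432 + 10 = 198442$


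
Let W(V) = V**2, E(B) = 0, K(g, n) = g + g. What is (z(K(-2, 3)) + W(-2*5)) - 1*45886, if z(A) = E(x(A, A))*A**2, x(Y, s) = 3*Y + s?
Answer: -45786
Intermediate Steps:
K(g, n) = 2*g
x(Y, s) = s + 3*Y
z(A) = 0 (z(A) = 0*A**2 = 0)
(z(K(-2, 3)) + W(-2*5)) - 1*45886 = (0 + (-2*5)**2) - 1*45886 = (0 + (-10)**2) - 45886 = (0 + 100) - 45886 = 100 - 45886 = -45786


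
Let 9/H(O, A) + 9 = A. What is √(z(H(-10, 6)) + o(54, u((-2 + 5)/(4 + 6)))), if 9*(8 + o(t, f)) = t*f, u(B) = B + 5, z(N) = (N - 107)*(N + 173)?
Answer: I*√466905/5 ≈ 136.66*I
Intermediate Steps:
H(O, A) = 9/(-9 + A)
z(N) = (-107 + N)*(173 + N)
u(B) = 5 + B
o(t, f) = -8 + f*t/9 (o(t, f) = -8 + (t*f)/9 = -8 + (f*t)/9 = -8 + f*t/9)
√(z(H(-10, 6)) + o(54, u((-2 + 5)/(4 + 6)))) = √((-18511 + (9/(-9 + 6))² + 66*(9/(-9 + 6))) + (-8 + (⅑)*(5 + (-2 + 5)/(4 + 6))*54)) = √((-18511 + (9/(-3))² + 66*(9/(-3))) + (-8 + (⅑)*(5 + 3/10)*54)) = √((-18511 + (9*(-⅓))² + 66*(9*(-⅓))) + (-8 + (⅑)*(5 + 3*(⅒))*54)) = √((-18511 + (-3)² + 66*(-3)) + (-8 + (⅑)*(5 + 3/10)*54)) = √((-18511 + 9 - 198) + (-8 + (⅑)*(53/10)*54)) = √(-18700 + (-8 + 159/5)) = √(-18700 + 119/5) = √(-93381/5) = I*√466905/5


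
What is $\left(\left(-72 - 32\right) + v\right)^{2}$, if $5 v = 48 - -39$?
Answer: $\frac{187489}{25} \approx 7499.6$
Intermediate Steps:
$v = \frac{87}{5}$ ($v = \frac{48 - -39}{5} = \frac{48 + 39}{5} = \frac{1}{5} \cdot 87 = \frac{87}{5} \approx 17.4$)
$\left(\left(-72 - 32\right) + v\right)^{2} = \left(\left(-72 - 32\right) + \frac{87}{5}\right)^{2} = \left(-104 + \frac{87}{5}\right)^{2} = \left(- \frac{433}{5}\right)^{2} = \frac{187489}{25}$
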